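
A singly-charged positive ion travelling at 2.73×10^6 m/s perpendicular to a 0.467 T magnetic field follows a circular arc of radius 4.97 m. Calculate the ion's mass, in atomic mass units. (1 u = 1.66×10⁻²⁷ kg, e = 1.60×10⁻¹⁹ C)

qvB = mv²/r ⇒ m = qBr/v.
m = (1×1.60×10^-19)(0.467)(4.97) / (2.73×10^6) = 1.36×10^-25 kg = 81.9 u.

m ≈ 81.9 u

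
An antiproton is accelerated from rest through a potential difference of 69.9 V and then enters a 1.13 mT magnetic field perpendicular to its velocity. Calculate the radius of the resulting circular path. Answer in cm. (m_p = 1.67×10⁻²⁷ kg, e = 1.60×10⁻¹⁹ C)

r ≈ 107 cm

The kinetic energy gained is K = qV = (1×1.60×10^-19)(69.9) = 1.12×10^-17 J.
v = √(2K/m) = 1.16×10^5 m/s.
r = mv/(qB) = (1.67×10^-27)(1.16×10^5) / [(1×1.60×10^-19)(1.13×10^-3)] = 1.07 m.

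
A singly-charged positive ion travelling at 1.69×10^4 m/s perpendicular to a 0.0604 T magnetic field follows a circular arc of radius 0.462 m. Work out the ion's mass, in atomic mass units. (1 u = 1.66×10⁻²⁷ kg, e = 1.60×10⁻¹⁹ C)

m ≈ 159 u

qvB = mv²/r ⇒ m = qBr/v.
m = (1×1.60×10^-19)(0.0604)(0.462) / (1.69×10^4) = 2.64×10^-25 kg = 159 u.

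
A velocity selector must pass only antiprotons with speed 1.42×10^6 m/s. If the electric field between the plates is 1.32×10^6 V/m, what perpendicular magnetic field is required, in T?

B ≈ 0.930 T

qE = qvB ⇒ B = E/v = (1.32×10^6) / (1.42×10^6) = 0.930 T.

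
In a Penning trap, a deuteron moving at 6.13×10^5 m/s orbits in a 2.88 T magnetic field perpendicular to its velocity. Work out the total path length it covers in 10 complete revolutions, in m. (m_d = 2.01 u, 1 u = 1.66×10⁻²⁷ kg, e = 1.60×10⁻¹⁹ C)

r = mv/(qB) = 4.44×10^-3 m, so one revolution covers 2πr = 0.0279 m.
In 10 revolutions: L = 10·2πr = 0.279 m.

L ≈ 0.279 m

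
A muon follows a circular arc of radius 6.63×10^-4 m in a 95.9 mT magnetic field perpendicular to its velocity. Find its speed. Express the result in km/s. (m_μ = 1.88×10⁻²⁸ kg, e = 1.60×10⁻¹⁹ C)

From qvB = mv²/r, v = qBr/m.
v = (1×1.60×10^-19)(0.0959)(6.63×10^-4) / (1.88×10^-28) = 5.41×10^4 m/s.

v ≈ 54.1 km/s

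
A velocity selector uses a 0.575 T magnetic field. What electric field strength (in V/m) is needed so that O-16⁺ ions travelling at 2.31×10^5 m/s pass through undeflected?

qE = qvB ⇒ E = vB = (2.31×10^5)(0.575) = 1.33×10^5 V/m.

E ≈ 1.33×10^5 V/m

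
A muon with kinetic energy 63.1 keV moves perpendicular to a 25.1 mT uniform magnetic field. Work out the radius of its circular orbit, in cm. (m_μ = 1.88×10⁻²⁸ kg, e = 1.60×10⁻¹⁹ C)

Convert the energy: K = 63.1 keV = 1.01×10^-14 J.
v = √(2K/m) = √(2·1.01×10^-14/1.88×10^-28) = 1.04×10^7 m/s.
r = mv/(qB) = (1.88×10^-28)(1.04×10^7) / [(1×1.60×10^-19)(0.0251)] = 0.485 m.

r ≈ 48.5 cm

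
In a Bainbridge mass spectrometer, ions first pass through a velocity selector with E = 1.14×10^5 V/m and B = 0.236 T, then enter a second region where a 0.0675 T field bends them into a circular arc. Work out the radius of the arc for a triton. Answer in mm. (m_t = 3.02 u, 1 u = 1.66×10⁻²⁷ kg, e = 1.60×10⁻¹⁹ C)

r ≈ 224 mm

The selector passes v = E/B = 1.14×10^5/0.236 = 4.83×10^5 m/s.
In the deflection region, r = mv/(qB₂) = (5.01×10^-27)(4.83×10^5) / [(1×1.60×10^-19)(0.0675)] = 0.224 m.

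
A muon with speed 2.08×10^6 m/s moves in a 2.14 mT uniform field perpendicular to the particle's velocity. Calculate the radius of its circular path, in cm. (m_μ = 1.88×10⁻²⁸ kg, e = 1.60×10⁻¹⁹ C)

The magnetic force provides the centripetal force: qvB = mv²/r, so r = mv/(qB).
r = (1.88×10^-28 kg)(2.08×10^6 m/s) / [(1×1.60×10^-19 C)(2.14×10^-3 T)] = 1.14 m.

r ≈ 114 cm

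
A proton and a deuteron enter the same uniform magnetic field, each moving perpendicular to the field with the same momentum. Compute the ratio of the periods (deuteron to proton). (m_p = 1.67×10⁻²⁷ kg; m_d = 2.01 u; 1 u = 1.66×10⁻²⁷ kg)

ratio ≈ 2.00

T = 2πm/(qB) is independent of speed, so T₂/T₁ = (m₂/q₂)/(m₁/q₁).
T_{deuteron}/T_{proton} = (3.34×10^-27/1e) / (1.67×10^-27/1e) = 2.00.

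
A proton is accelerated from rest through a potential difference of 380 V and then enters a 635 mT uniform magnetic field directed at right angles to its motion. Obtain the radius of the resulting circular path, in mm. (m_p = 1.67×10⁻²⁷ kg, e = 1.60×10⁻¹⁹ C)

The kinetic energy gained is K = qV = (1×1.60×10^-19)(380) = 6.08×10^-17 J.
v = √(2K/m) = 2.70×10^5 m/s.
r = mv/(qB) = (1.67×10^-27)(2.70×10^5) / [(1×1.60×10^-19)(0.635)] = 4.44×10^-3 m.

r ≈ 4.44 mm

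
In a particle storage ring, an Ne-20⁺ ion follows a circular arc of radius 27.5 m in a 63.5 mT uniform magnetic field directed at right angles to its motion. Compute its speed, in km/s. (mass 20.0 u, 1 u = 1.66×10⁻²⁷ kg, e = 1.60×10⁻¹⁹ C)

From qvB = mv²/r, v = qBr/m.
v = (1×1.60×10^-19)(0.0635)(27.5) / (3.32×10^-26) = 8.42×10^6 m/s.

v ≈ 8420 km/s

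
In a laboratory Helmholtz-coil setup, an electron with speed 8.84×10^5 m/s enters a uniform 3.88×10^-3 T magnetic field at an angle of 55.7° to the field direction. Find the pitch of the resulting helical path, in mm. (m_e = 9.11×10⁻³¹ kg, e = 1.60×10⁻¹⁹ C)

pitch ≈ 4.59 mm

The velocity component along B is v∥ = v cos55.7° = 4.98×10^5 m/s.
The cyclotron period T = 2πm/(qB) = 9.22×10^-9 s is set by m, q, B alone.
Pitch = v∥·T = (4.98×10^5)(9.22×10^-9) = 4.59×10^-3 m.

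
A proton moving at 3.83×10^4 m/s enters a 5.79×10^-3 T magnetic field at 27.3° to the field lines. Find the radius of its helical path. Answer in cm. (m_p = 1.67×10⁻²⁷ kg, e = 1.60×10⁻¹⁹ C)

r ≈ 3.17 cm

Only the perpendicular component v⊥ = v sin27.3° = 1.76×10^4 m/s is bent by the field.
r = m v⊥ /(qB) = (1.67×10^-27)(1.76×10^4) / [(1×1.60×10^-19)(5.79×10^-3)] = 0.0317 m.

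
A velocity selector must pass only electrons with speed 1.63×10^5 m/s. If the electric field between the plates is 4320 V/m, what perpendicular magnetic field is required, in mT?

B ≈ 26.5 mT

qE = qvB ⇒ B = E/v = (4320) / (1.63×10^5) = 0.0265 T.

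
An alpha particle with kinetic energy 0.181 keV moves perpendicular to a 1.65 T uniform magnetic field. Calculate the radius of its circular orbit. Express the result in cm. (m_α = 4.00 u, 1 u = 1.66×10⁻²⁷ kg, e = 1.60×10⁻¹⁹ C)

Convert the energy: K = 0.181 keV = 2.90×10^-17 J.
v = √(2K/m) = √(2·2.90×10^-17/6.64×10^-27) = 9.34×10^4 m/s.
r = mv/(qB) = (6.64×10^-27)(9.34×10^4) / [(2×1.60×10^-19)(1.65)] = 1.17×10^-3 m.

r ≈ 0.117 cm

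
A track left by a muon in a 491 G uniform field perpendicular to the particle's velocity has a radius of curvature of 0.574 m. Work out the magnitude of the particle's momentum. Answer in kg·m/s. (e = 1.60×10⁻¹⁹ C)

p ≈ 4.51×10^-21 kg·m/s

Since qvB = mv²/r, the momentum p = mv = qBr.
p = (1×1.60×10^-19)(0.0491)(0.574) = 4.51×10^-21 kg·m/s.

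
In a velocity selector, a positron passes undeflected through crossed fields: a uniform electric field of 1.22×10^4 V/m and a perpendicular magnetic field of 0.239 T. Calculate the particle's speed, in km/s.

v ≈ 51.0 km/s

For zero net force, qE = qvB, so v = E/B.
v = (1.22×10^4) / (0.239) = 5.10×10^4 m/s.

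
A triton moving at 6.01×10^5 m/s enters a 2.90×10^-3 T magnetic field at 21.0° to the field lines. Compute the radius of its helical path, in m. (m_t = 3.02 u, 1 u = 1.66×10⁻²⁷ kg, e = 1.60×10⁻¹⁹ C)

Only the perpendicular component v⊥ = v sin21.0° = 2.15×10^5 m/s is bent by the field.
r = m v⊥ /(qB) = (5.01×10^-27)(2.15×10^5) / [(1×1.60×10^-19)(2.90×10^-3)] = 2.33 m.

r ≈ 2.33 m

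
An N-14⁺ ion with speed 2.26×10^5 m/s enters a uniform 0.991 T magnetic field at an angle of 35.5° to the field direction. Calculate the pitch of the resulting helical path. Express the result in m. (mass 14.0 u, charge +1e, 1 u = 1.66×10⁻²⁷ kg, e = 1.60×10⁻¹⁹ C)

pitch ≈ 0.169 m

The velocity component along B is v∥ = v cos35.5° = 1.84×10^5 m/s.
The cyclotron period T = 2πm/(qB) = 9.21×10^-7 s is set by m, q, B alone.
Pitch = v∥·T = (1.84×10^5)(9.21×10^-7) = 0.169 m.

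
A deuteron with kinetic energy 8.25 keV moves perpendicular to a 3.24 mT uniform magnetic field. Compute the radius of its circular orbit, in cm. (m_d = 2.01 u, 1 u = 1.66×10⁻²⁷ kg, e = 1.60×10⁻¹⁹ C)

Convert the energy: K = 8.25 keV = 1.32×10^-15 J.
v = √(2K/m) = √(2·1.32×10^-15/3.34×10^-27) = 8.90×10^5 m/s.
r = mv/(qB) = (3.34×10^-27)(8.90×10^5) / [(1×1.60×10^-19)(3.24×10^-3)] = 5.73 m.

r ≈ 573 cm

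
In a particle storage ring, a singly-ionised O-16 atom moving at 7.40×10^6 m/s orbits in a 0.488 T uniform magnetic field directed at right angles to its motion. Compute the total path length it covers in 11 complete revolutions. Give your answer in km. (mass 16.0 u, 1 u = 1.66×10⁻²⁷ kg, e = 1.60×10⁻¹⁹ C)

r = mv/(qB) = 2.52 m, so one revolution covers 2πr = 15.8 m.
In 11 revolutions: L = 11·2πr = 174 m.

L ≈ 0.174 km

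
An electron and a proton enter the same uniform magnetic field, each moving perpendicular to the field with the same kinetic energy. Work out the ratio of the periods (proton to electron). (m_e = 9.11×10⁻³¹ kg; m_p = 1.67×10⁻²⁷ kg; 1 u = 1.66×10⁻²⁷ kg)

T = 2πm/(qB) is independent of speed, so T₂/T₁ = (m₂/q₂)/(m₁/q₁).
T_{proton}/T_{electron} = (1.67×10^-27/1e) / (9.11×10^-31/1e) = 1830.

ratio ≈ 1830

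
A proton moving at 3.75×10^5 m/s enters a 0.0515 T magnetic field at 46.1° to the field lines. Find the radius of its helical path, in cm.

r ≈ 5.48 cm

Only the perpendicular component v⊥ = v sin46.1° = 2.70×10^5 m/s is bent by the field.
r = m v⊥ /(qB) = (1.67×10^-27)(2.70×10^5) / [(1×1.60×10^-19)(0.0515)] = 0.0548 m.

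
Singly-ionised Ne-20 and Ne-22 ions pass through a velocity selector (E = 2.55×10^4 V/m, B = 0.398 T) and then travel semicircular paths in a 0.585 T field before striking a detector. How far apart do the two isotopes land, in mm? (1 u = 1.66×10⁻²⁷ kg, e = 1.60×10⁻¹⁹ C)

Δd ≈ 4.55 mm

Both emerge at v = E/B₁ = 6.41×10^4 m/s.
r = mv/(qB₂), so r₁ = 0.02273 m and r₂ = 0.02500 m, giving Δr = 2.27×10^-3 m.
After a semicircle each ion lands a diameter 2r from the entry slit, so the separation is 2Δr = 4.55×10^-3 m.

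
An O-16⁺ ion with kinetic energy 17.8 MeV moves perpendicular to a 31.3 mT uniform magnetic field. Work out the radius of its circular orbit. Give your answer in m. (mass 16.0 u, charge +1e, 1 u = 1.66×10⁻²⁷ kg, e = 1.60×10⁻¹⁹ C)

r ≈ 77.7 m

Convert the energy: K = 17.8 MeV = 2.85×10^-12 J.
v = √(2K/m) = √(2·2.85×10^-12/2.66×10^-26) = 1.46×10^7 m/s.
r = mv/(qB) = (2.66×10^-26)(1.46×10^7) / [(1×1.60×10^-19)(0.0313)] = 77.7 m.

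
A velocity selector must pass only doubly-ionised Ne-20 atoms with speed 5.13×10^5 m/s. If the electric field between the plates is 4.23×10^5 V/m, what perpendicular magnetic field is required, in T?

B ≈ 0.825 T

qE = qvB ⇒ B = E/v = (4.23×10^5) / (5.13×10^5) = 0.825 T.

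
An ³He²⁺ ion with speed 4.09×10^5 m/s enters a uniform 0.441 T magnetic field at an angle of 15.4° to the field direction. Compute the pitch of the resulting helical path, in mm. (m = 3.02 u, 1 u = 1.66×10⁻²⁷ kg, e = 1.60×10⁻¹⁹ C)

pitch ≈ 88.0 mm

The velocity component along B is v∥ = v cos15.4° = 3.94×10^5 m/s.
The cyclotron period T = 2πm/(qB) = 2.23×10^-7 s is set by m, q, B alone.
Pitch = v∥·T = (3.94×10^5)(2.23×10^-7) = 0.0880 m.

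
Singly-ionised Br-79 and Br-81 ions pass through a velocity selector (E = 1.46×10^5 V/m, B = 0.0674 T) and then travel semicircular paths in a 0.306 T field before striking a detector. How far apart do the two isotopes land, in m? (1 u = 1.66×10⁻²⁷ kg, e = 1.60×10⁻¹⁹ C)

Both emerge at v = E/B₁ = 2.17×10^6 m/s.
r = mv/(qB₂), so r₁ = 5.802 m and r₂ = 5.949 m, giving Δr = 0.147 m.
After a semicircle each ion lands a diameter 2r from the entry slit, so the separation is 2Δr = 0.294 m.

Δd ≈ 0.294 m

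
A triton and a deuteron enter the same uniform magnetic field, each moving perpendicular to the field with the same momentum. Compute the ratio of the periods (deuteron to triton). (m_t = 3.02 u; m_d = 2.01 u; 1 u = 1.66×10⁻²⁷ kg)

T = 2πm/(qB) is independent of speed, so T₂/T₁ = (m₂/q₂)/(m₁/q₁).
T_{deuteron}/T_{triton} = (3.34×10^-27/1e) / (5.01×10^-27/1e) = 0.666.

ratio ≈ 0.666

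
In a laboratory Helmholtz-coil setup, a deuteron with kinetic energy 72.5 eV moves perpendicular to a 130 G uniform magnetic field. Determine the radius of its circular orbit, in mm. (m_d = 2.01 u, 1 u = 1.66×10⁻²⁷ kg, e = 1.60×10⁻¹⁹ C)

Convert the energy: K = 72.5 eV = 1.16×10^-17 J.
v = √(2K/m) = √(2·1.16×10^-17/3.34×10^-27) = 8.34×10^4 m/s.
r = mv/(qB) = (3.34×10^-27)(8.34×10^4) / [(1×1.60×10^-19)(0.0130)] = 0.134 m.

r ≈ 134 mm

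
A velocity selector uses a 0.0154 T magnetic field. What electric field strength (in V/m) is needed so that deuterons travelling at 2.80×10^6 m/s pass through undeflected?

E ≈ 4.31×10^4 V/m

qE = qvB ⇒ E = vB = (2.80×10^6)(0.0154) = 4.31×10^4 V/m.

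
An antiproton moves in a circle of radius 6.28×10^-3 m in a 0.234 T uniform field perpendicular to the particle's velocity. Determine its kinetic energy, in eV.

v = qBr/m = (1×1.60×10^-19)(0.234)(6.28×10^-3) / (1.67×10^-27) = 1.41×10^5 m/s.
K = ½mv² = 0.5·(1.67×10^-27)·(1.41×10^5)² = 1.66×10^-17 J = 103 eV.

K ≈ 103 eV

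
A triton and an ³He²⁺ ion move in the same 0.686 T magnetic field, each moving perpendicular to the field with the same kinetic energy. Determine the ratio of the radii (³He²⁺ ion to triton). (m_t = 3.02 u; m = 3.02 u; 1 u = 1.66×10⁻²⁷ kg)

ratio ≈ 0.500

r = √(2mK)/(qB) ⇒ at equal K, r ∝ √m/q.
r_{³He²⁺ ion}/r_{triton} = 0.500.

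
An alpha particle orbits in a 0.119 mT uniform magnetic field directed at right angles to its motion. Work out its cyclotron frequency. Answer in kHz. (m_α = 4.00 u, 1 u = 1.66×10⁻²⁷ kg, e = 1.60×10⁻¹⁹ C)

f = qB/(2πm) = (2×1.60×10^-19)(1.19×10^-4) / [2π(6.64×10^-27)] = 913 Hz.

f ≈ 0.913 kHz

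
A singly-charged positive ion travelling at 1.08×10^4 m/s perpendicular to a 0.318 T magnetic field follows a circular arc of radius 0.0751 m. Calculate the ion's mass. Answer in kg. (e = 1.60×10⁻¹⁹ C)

m ≈ 3.54×10^-25 kg

qvB = mv²/r ⇒ m = qBr/v.
m = (1×1.60×10^-19)(0.318)(0.0751) / (1.08×10^4) = 3.54×10^-25 kg.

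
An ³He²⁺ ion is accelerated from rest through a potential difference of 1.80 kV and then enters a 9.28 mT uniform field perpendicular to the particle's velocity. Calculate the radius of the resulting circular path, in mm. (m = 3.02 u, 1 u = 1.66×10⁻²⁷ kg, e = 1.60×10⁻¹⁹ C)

r ≈ 809 mm

The kinetic energy gained is K = qV = (2×1.60×10^-19)(1800) = 5.76×10^-16 J.
v = √(2K/m) = 4.79×10^5 m/s.
r = mv/(qB) = (5.01×10^-27)(4.79×10^5) / [(2×1.60×10^-19)(9.28×10^-3)] = 0.809 m.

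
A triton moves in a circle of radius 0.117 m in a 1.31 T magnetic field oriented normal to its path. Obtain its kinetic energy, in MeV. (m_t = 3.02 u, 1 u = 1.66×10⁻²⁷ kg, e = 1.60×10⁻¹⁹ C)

K ≈ 0.375 MeV

v = qBr/m = (1×1.60×10^-19)(1.31)(0.117) / (5.01×10^-27) = 4.89×10^6 m/s.
K = ½mv² = 0.5·(5.01×10^-27)·(4.89×10^6)² = 6.00×10^-14 J = 0.375 MeV.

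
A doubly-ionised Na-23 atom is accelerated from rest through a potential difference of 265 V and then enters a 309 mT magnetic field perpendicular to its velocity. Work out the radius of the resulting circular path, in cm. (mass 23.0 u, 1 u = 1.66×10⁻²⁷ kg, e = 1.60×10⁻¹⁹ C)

The kinetic energy gained is K = qV = (2×1.60×10^-19)(265) = 8.48×10^-17 J.
v = √(2K/m) = 6.66×10^4 m/s.
r = mv/(qB) = (3.82×10^-26)(6.66×10^4) / [(2×1.60×10^-19)(0.309)] = 0.0257 m.

r ≈ 2.57 cm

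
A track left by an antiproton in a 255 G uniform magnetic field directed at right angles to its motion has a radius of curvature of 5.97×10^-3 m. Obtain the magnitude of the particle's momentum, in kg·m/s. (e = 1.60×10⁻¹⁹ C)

p ≈ 2.44×10^-23 kg·m/s

Since qvB = mv²/r, the momentum p = mv = qBr.
p = (1×1.60×10^-19)(0.0255)(5.97×10^-3) = 2.44×10^-23 kg·m/s.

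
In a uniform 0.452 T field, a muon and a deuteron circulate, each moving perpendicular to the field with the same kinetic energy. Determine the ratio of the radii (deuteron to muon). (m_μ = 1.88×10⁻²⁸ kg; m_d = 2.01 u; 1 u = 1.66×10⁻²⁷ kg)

r = √(2mK)/(qB) ⇒ at equal K, r ∝ √m/q.
r_{deuteron}/r_{muon} = 4.21.

ratio ≈ 4.21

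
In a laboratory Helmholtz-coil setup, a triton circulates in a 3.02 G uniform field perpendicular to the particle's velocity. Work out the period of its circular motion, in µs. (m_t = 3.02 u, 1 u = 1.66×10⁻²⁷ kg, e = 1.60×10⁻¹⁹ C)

T ≈ 652 µs

The cyclotron period is independent of speed: T = 2πm/(qB).
T = 2π(5.01×10^-27) / [(1×1.60×10^-19)(3.02×10^-4)] = 6.52×10^-4 s.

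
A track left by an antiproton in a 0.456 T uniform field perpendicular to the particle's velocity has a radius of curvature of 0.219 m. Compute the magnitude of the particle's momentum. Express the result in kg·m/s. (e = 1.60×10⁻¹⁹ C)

Since qvB = mv²/r, the momentum p = mv = qBr.
p = (1×1.60×10^-19)(0.456)(0.219) = 1.60×10^-20 kg·m/s.

p ≈ 1.60×10^-20 kg·m/s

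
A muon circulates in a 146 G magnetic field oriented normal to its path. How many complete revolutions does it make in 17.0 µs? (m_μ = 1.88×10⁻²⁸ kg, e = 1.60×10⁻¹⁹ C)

N = 33

T = 2πm/(qB) = 2π(1.88×10^-28) / [(1×1.60×10^-19)(0.0146)] = 5.0567×10^-7 s.
N = t/T = 1.70×10^-5 / 5.0567×10^-7 ≈ 33.62, so 33 complete revolutions.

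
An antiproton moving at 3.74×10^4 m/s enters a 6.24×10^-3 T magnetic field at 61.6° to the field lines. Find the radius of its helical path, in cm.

r ≈ 5.50 cm

Only the perpendicular component v⊥ = v sin61.6° = 3.29×10^4 m/s is bent by the field.
r = m v⊥ /(qB) = (1.67×10^-27)(3.29×10^4) / [(1×1.60×10^-19)(6.24×10^-3)] = 0.0550 m.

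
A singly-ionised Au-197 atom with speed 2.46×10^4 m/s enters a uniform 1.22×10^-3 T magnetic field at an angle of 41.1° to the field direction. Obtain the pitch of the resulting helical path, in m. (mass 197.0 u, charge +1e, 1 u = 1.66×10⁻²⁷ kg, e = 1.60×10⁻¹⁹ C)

The velocity component along B is v∥ = v cos41.1° = 1.85×10^4 m/s.
The cyclotron period T = 2πm/(qB) = 0.0105 s is set by m, q, B alone.
Pitch = v∥·T = (1.85×10^4)(0.0105) = 195 m.

pitch ≈ 195 m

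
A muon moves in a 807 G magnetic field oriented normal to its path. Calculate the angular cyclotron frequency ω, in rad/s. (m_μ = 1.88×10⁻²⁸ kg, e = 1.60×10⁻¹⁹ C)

ω ≈ 6.87×10^7 rad/s

ω = qB/m = (1×1.60×10^-19)(0.0807) / (1.88×10^-28) = 6.87×10^7 rad/s.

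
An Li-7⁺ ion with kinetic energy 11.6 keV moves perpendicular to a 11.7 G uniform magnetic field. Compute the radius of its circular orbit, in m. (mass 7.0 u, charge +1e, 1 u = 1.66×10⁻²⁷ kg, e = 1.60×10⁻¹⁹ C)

Convert the energy: K = 11.6 keV = 1.86×10^-15 J.
v = √(2K/m) = √(2·1.86×10^-15/1.16×10^-26) = 5.65×10^5 m/s.
r = mv/(qB) = (1.16×10^-26)(5.65×10^5) / [(1×1.60×10^-19)(1.17×10^-3)] = 35.1 m.

r ≈ 35.1 m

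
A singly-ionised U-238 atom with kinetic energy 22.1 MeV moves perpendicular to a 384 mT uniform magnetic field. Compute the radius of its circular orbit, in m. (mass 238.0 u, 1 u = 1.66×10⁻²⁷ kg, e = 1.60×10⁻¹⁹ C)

r ≈ 27.2 m

Convert the energy: K = 22.1 MeV = 3.54×10^-12 J.
v = √(2K/m) = √(2·3.54×10^-12/3.95×10^-25) = 4.23×10^6 m/s.
r = mv/(qB) = (3.95×10^-25)(4.23×10^6) / [(1×1.60×10^-19)(0.384)] = 27.2 m.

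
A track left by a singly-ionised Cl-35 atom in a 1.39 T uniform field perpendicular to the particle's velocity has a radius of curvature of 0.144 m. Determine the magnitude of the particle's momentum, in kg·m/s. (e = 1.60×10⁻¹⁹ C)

Since qvB = mv²/r, the momentum p = mv = qBr.
p = (1×1.60×10^-19)(1.39)(0.144) = 3.20×10^-20 kg·m/s.

p ≈ 3.20×10^-20 kg·m/s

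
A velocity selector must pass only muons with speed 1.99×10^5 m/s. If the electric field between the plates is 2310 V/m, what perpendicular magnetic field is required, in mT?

B ≈ 11.6 mT

qE = qvB ⇒ B = E/v = (2310) / (1.99×10^5) = 0.0116 T.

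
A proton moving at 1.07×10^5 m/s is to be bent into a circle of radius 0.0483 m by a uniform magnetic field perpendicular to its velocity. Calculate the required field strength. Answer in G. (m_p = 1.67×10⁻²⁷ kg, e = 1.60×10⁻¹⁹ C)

B ≈ 231 G

qvB = mv²/r gives B = mv/(qr).
B = (1.67×10^-27)(1.07×10^5) / [(1×1.60×10^-19)(0.0483)] = 0.0231 T.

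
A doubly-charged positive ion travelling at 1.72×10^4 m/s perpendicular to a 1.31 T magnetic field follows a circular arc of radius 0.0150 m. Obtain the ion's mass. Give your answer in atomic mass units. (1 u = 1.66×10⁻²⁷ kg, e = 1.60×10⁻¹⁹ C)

qvB = mv²/r ⇒ m = qBr/v.
m = (2×1.60×10^-19)(1.31)(0.0150) / (1.72×10^4) = 3.66×10^-25 kg = 220 u.

m ≈ 220 u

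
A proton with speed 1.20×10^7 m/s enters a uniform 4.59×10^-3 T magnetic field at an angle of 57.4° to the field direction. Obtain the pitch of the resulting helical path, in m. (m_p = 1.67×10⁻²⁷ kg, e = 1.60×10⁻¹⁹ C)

The velocity component along B is v∥ = v cos57.4° = 6.47×10^6 m/s.
The cyclotron period T = 2πm/(qB) = 1.43×10^-5 s is set by m, q, B alone.
Pitch = v∥·T = (6.47×10^6)(1.43×10^-5) = 92.4 m.

pitch ≈ 92.4 m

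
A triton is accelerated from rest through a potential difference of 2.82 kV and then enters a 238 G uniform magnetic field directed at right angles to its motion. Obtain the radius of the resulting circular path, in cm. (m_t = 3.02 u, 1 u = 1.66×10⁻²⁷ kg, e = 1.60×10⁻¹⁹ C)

r ≈ 55.9 cm

The kinetic energy gained is K = qV = (1×1.60×10^-19)(2820) = 4.51×10^-16 J.
v = √(2K/m) = 4.24×10^5 m/s.
r = mv/(qB) = (5.01×10^-27)(4.24×10^5) / [(1×1.60×10^-19)(0.0238)] = 0.559 m.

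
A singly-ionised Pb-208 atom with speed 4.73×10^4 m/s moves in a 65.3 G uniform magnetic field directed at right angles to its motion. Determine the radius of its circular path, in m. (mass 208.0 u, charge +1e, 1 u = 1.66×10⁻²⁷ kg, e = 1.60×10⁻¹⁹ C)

r ≈ 15.6 m

The magnetic force provides the centripetal force: qvB = mv²/r, so r = mv/(qB).
r = (3.45×10^-25 kg)(4.73×10^4 m/s) / [(1×1.60×10^-19 C)(6.53×10^-3 T)] = 15.6 m.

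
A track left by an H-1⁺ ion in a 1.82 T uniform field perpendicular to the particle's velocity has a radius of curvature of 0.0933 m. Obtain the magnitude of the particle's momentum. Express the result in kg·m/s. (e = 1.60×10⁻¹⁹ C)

Since qvB = mv²/r, the momentum p = mv = qBr.
p = (1×1.60×10^-19)(1.82)(0.0933) = 2.72×10^-20 kg·m/s.

p ≈ 2.72×10^-20 kg·m/s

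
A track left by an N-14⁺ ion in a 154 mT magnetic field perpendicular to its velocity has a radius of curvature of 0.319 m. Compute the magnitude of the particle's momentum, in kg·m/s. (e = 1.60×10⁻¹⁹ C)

p ≈ 7.86×10^-21 kg·m/s

Since qvB = mv²/r, the momentum p = mv = qBr.
p = (1×1.60×10^-19)(0.154)(0.319) = 7.86×10^-21 kg·m/s.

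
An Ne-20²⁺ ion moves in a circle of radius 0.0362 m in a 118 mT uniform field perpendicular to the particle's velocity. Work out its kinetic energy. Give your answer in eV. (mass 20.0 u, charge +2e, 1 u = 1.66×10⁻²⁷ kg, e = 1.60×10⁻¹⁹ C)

K ≈ 176 eV

v = qBr/m = (2×1.60×10^-19)(0.118)(0.0362) / (3.32×10^-26) = 4.12×10^4 m/s.
K = ½mv² = 0.5·(3.32×10^-26)·(4.12×10^4)² = 2.81×10^-17 J = 176 eV.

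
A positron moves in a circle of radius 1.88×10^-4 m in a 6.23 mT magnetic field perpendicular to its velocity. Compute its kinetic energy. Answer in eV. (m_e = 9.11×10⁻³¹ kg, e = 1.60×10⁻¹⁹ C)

K ≈ 0.120 eV

v = qBr/m = (1×1.60×10^-19)(6.23×10^-3)(1.88×10^-4) / (9.11×10^-31) = 2.06×10^5 m/s.
K = ½mv² = 0.5·(9.11×10^-31)·(2.06×10^5)² = 1.93×10^-20 J = 0.120 eV.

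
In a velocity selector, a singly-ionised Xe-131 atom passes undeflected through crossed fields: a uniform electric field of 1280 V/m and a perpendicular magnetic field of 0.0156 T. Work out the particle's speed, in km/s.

v ≈ 82.1 km/s

For zero net force, qE = qvB, so v = E/B.
v = (1280) / (0.0156) = 8.21×10^4 m/s.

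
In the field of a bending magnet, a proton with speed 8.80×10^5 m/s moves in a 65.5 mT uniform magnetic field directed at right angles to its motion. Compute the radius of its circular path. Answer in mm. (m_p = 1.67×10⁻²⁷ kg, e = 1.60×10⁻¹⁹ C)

The magnetic force provides the centripetal force: qvB = mv²/r, so r = mv/(qB).
r = (1.67×10^-27 kg)(8.80×10^5 m/s) / [(1×1.60×10^-19 C)(0.0655 T)] = 0.140 m.

r ≈ 140 mm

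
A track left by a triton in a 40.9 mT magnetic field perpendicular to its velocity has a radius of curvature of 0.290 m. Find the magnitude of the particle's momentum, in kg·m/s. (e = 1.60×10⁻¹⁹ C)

Since qvB = mv²/r, the momentum p = mv = qBr.
p = (1×1.60×10^-19)(0.0409)(0.290) = 1.90×10^-21 kg·m/s.

p ≈ 1.90×10^-21 kg·m/s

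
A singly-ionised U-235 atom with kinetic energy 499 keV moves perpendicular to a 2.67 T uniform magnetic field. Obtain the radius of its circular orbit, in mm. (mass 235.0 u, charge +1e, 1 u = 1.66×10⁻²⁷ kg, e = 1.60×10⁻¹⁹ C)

r ≈ 584 mm

Convert the energy: K = 499 keV = 7.98×10^-14 J.
v = √(2K/m) = √(2·7.98×10^-14/3.90×10^-25) = 6.40×10^5 m/s.
r = mv/(qB) = (3.90×10^-25)(6.40×10^5) / [(1×1.60×10^-19)(2.67)] = 0.584 m.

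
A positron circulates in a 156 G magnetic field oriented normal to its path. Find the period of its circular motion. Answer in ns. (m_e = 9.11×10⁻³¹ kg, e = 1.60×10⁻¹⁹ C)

T ≈ 2.29 ns

The cyclotron period is independent of speed: T = 2πm/(qB).
T = 2π(9.11×10^-31) / [(1×1.60×10^-19)(0.0156)] = 2.29×10^-9 s.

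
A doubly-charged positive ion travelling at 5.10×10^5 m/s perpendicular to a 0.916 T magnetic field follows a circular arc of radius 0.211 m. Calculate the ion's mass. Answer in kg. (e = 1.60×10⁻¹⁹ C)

m ≈ 1.21×10^-25 kg

qvB = mv²/r ⇒ m = qBr/v.
m = (2×1.60×10^-19)(0.916)(0.211) / (5.10×10^5) = 1.21×10^-25 kg.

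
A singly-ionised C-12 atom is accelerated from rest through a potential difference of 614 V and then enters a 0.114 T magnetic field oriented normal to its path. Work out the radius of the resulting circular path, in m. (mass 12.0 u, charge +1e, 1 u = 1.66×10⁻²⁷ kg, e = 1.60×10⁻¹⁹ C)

The kinetic energy gained is K = qV = (1×1.60×10^-19)(614) = 9.82×10^-17 J.
v = √(2K/m) = 9.93×10^4 m/s.
r = mv/(qB) = (1.99×10^-26)(9.93×10^4) / [(1×1.60×10^-19)(0.114)] = 0.108 m.

r ≈ 0.108 m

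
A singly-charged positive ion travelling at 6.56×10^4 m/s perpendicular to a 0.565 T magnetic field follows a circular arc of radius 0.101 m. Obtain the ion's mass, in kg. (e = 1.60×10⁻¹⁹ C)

m ≈ 1.39×10^-25 kg

qvB = mv²/r ⇒ m = qBr/v.
m = (1×1.60×10^-19)(0.565)(0.101) / (6.56×10^4) = 1.39×10^-25 kg.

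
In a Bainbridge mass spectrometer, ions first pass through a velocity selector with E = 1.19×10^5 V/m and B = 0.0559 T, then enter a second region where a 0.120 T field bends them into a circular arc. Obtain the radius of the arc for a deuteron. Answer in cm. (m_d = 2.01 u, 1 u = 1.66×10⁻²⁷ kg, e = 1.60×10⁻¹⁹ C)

r ≈ 37.0 cm

The selector passes v = E/B = 1.19×10^5/0.0559 = 2.13×10^6 m/s.
In the deflection region, r = mv/(qB₂) = (3.34×10^-27)(2.13×10^6) / [(1×1.60×10^-19)(0.120)] = 0.370 m.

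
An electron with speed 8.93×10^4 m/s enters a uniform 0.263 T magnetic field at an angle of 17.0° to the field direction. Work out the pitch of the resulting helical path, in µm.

pitch ≈ 11.6 µm

The velocity component along B is v∥ = v cos17.0° = 8.54×10^4 m/s.
The cyclotron period T = 2πm/(qB) = 1.36×10^-10 s is set by m, q, B alone.
Pitch = v∥·T = (8.54×10^4)(1.36×10^-10) = 1.16×10^-5 m.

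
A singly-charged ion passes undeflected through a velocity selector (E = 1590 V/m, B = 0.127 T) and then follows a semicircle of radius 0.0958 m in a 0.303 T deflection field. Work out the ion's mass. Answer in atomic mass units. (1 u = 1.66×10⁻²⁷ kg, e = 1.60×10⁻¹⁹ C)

v = E/B₁ = 1.25×10^4 m/s.
From r = mv/(qB₂), m = qB₂r/v = (1×1.60×10^-19)(0.303)(0.0958) / (1.25×10^4) = 3.71×10^-25 kg.
In atomic mass units: m = 3.71×10^-25 / 1.66×10^-27 = 223 u.

m ≈ 223 u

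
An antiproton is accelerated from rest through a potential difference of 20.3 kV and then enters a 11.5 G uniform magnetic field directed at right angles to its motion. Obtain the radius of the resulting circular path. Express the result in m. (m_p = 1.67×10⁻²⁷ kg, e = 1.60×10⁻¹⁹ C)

The kinetic energy gained is K = qV = (1×1.60×10^-19)(2.03×10^4) = 3.25×10^-15 J.
v = √(2K/m) = 1.97×10^6 m/s.
r = mv/(qB) = (1.67×10^-27)(1.97×10^6) / [(1×1.60×10^-19)(1.15×10^-3)] = 17.9 m.

r ≈ 17.9 m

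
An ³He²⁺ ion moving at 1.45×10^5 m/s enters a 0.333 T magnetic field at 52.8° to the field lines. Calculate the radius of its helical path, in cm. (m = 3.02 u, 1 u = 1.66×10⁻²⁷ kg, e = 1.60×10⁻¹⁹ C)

r ≈ 0.543 cm

Only the perpendicular component v⊥ = v sin52.8° = 1.15×10^5 m/s is bent by the field.
r = m v⊥ /(qB) = (5.01×10^-27)(1.15×10^5) / [(2×1.60×10^-19)(0.333)] = 5.43×10^-3 m.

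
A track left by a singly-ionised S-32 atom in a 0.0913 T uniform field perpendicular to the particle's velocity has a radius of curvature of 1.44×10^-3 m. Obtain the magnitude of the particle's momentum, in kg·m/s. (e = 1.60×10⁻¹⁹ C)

p ≈ 2.10×10^-23 kg·m/s

Since qvB = mv²/r, the momentum p = mv = qBr.
p = (1×1.60×10^-19)(0.0913)(1.44×10^-3) = 2.10×10^-23 kg·m/s.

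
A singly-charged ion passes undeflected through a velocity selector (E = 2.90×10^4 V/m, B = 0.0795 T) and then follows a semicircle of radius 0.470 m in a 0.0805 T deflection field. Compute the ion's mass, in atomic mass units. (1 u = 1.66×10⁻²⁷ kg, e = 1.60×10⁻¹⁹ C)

v = E/B₁ = 3.65×10^5 m/s.
From r = mv/(qB₂), m = qB₂r/v = (1×1.60×10^-19)(0.0805)(0.470) / (3.65×10^5) = 1.66×10^-26 kg.
In atomic mass units: m = 1.66×10^-26 / 1.66×10^-27 = 10.00 u.

m ≈ 10.00 u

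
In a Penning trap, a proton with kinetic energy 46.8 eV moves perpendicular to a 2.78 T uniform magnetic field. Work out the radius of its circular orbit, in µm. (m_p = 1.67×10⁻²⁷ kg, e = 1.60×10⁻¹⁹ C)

Convert the energy: K = 46.8 eV = 7.49×10^-18 J.
v = √(2K/m) = √(2·7.49×10^-18/1.67×10^-27) = 9.47×10^4 m/s.
r = mv/(qB) = (1.67×10^-27)(9.47×10^4) / [(1×1.60×10^-19)(2.78)] = 3.56×10^-4 m.

r ≈ 356 µm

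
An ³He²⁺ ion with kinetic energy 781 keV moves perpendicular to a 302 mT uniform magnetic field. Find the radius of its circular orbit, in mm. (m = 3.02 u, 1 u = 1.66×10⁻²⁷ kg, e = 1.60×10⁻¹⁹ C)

r ≈ 366 mm

Convert the energy: K = 781 keV = 1.25×10^-13 J.
v = √(2K/m) = √(2·1.25×10^-13/5.01×10^-27) = 7.06×10^6 m/s.
r = mv/(qB) = (5.01×10^-27)(7.06×10^6) / [(2×1.60×10^-19)(0.302)] = 0.366 m.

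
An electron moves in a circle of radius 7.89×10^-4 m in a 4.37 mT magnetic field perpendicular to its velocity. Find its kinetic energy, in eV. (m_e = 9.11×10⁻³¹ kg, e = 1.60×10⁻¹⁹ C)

v = qBr/m = (1×1.60×10^-19)(4.37×10^-3)(7.89×10^-4) / (9.11×10^-31) = 6.06×10^5 m/s.
K = ½mv² = 0.5·(9.11×10^-31)·(6.06×10^5)² = 1.67×10^-19 J = 1.04 eV.

K ≈ 1.04 eV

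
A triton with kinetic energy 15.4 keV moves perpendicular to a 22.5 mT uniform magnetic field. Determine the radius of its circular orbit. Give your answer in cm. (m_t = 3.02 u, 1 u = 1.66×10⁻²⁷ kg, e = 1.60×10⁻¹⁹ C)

r ≈ 138 cm

Convert the energy: K = 15.4 keV = 2.46×10^-15 J.
v = √(2K/m) = √(2·2.46×10^-15/5.01×10^-27) = 9.91×10^5 m/s.
r = mv/(qB) = (5.01×10^-27)(9.91×10^5) / [(1×1.60×10^-19)(0.0225)] = 1.38 m.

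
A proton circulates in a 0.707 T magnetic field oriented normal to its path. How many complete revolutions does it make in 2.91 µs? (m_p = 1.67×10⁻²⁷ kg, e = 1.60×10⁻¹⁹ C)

N = 31

T = 2πm/(qB) = 2π(1.67×10^-27) / [(1×1.60×10^-19)(0.707)] = 9.2759×10^-8 s.
N = t/T = 2.91×10^-6 / 9.2759×10^-8 ≈ 31.37, so 31 complete revolutions.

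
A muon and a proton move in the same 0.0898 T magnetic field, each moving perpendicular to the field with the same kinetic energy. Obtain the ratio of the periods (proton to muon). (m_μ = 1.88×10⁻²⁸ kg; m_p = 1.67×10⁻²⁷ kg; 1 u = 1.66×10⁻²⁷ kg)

T = 2πm/(qB) is independent of speed, so T₂/T₁ = (m₂/q₂)/(m₁/q₁).
T_{proton}/T_{muon} = (1.67×10^-27/1e) / (1.88×10^-28/1e) = 8.88.

ratio ≈ 8.88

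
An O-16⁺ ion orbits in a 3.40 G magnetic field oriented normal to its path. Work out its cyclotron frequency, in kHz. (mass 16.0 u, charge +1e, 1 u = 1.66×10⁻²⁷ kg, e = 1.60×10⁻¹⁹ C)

f ≈ 0.326 kHz

f = qB/(2πm) = (1×1.60×10^-19)(3.40×10^-4) / [2π(2.66×10^-26)] = 326 Hz.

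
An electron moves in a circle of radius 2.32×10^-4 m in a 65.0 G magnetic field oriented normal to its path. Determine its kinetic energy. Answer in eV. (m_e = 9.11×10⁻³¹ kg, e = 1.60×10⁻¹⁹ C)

v = qBr/m = (1×1.60×10^-19)(6.50×10^-3)(2.32×10^-4) / (9.11×10^-31) = 2.65×10^5 m/s.
K = ½mv² = 0.5·(9.11×10^-31)·(2.65×10^5)² = 3.20×10^-20 J = 0.200 eV.

K ≈ 0.200 eV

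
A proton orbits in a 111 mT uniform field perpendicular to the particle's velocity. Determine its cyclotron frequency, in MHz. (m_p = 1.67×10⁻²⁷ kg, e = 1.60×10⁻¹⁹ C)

f = qB/(2πm) = (1×1.60×10^-19)(0.111) / [2π(1.67×10^-27)] = 1.69×10^6 Hz.

f ≈ 1.69 MHz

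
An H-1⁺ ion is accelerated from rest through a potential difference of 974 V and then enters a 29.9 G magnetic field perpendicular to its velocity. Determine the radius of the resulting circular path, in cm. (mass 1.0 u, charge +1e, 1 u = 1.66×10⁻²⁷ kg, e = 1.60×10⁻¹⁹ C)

r ≈ 150 cm

The kinetic energy gained is K = qV = (1×1.60×10^-19)(974) = 1.56×10^-16 J.
v = √(2K/m) = 4.33×10^5 m/s.
r = mv/(qB) = (1.66×10^-27)(4.33×10^5) / [(1×1.60×10^-19)(2.99×10^-3)] = 1.50 m.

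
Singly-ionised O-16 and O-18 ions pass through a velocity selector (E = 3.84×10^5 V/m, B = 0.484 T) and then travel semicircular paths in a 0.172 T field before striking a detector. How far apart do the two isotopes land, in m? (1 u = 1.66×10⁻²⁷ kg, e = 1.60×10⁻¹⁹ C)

Δd ≈ 0.191 m

Both emerge at v = E/B₁ = 7.93×10^5 m/s.
r = mv/(qB₂), so r₁ = 0.7657 m and r₂ = 0.8614 m, giving Δr = 0.0957 m.
After a semicircle each ion lands a diameter 2r from the entry slit, so the separation is 2Δr = 0.191 m.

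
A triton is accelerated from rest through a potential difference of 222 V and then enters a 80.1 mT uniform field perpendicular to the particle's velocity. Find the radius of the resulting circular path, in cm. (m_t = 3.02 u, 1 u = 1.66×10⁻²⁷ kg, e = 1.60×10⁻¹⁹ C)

r ≈ 4.66 cm

The kinetic energy gained is K = qV = (1×1.60×10^-19)(222) = 3.55×10^-17 J.
v = √(2K/m) = 1.19×10^5 m/s.
r = mv/(qB) = (5.01×10^-27)(1.19×10^5) / [(1×1.60×10^-19)(0.0801)] = 0.0466 m.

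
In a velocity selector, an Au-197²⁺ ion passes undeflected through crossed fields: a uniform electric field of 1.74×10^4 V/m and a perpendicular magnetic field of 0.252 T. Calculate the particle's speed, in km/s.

For zero net force, qE = qvB, so v = E/B.
v = (1.74×10^4) / (0.252) = 6.90×10^4 m/s.

v ≈ 69.0 km/s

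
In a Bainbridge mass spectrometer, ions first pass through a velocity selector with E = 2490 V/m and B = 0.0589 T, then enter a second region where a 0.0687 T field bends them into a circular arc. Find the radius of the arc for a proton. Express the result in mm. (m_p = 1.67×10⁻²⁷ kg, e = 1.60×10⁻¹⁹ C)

r ≈ 6.42 mm

The selector passes v = E/B = 2490/0.0589 = 4.23×10^4 m/s.
In the deflection region, r = mv/(qB₂) = (1.67×10^-27)(4.23×10^4) / [(1×1.60×10^-19)(0.0687)] = 6.42×10^-3 m.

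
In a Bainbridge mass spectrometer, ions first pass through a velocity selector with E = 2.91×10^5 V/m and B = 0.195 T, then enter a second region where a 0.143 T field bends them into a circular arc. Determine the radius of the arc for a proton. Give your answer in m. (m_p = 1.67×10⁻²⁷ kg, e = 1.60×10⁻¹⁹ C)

r ≈ 0.109 m

The selector passes v = E/B = 2.91×10^5/0.195 = 1.49×10^6 m/s.
In the deflection region, r = mv/(qB₂) = (1.67×10^-27)(1.49×10^6) / [(1×1.60×10^-19)(0.143)] = 0.109 m.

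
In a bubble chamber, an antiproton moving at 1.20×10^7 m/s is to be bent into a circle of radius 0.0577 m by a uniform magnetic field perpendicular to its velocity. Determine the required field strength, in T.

qvB = mv²/r gives B = mv/(qr).
B = (1.67×10^-27)(1.20×10^7) / [(1×1.60×10^-19)(0.0577)] = 2.17 T.

B ≈ 2.17 T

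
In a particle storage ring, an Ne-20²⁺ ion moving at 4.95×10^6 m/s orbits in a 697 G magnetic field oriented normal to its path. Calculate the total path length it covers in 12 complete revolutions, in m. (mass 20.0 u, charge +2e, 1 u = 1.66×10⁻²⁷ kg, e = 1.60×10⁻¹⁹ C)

L ≈ 556 m

r = mv/(qB) = 7.37 m, so one revolution covers 2πr = 46.3 m.
In 12 revolutions: L = 12·2πr = 556 m.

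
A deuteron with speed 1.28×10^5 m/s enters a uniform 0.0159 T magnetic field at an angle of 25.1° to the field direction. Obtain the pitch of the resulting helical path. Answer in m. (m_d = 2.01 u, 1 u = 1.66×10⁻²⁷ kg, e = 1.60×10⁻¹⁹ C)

The velocity component along B is v∥ = v cos25.1° = 1.16×10^5 m/s.
The cyclotron period T = 2πm/(qB) = 8.24×10^-6 s is set by m, q, B alone.
Pitch = v∥·T = (1.16×10^5)(8.24×10^-6) = 0.955 m.

pitch ≈ 0.955 m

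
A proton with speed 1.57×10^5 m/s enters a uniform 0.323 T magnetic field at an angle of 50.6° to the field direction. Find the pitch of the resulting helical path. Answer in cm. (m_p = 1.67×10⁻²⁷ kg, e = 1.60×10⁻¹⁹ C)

pitch ≈ 2.02 cm

The velocity component along B is v∥ = v cos50.6° = 9.97×10^4 m/s.
The cyclotron period T = 2πm/(qB) = 2.03×10^-7 s is set by m, q, B alone.
Pitch = v∥·T = (9.97×10^4)(2.03×10^-7) = 0.0202 m.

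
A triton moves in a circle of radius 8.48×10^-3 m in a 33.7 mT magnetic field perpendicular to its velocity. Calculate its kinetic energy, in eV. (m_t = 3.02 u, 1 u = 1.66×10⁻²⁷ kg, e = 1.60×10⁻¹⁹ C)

v = qBr/m = (1×1.60×10^-19)(0.0337)(8.48×10^-3) / (5.01×10^-27) = 9120 m/s.
K = ½mv² = 0.5·(5.01×10^-27)·(9120)² = 2.09×10^-19 J = 1.30 eV.

K ≈ 1.30 eV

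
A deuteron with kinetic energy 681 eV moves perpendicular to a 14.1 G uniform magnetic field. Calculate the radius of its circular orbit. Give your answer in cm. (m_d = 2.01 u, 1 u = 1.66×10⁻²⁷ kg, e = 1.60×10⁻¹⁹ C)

Convert the energy: K = 681 eV = 1.09×10^-16 J.
v = √(2K/m) = √(2·1.09×10^-16/3.34×10^-27) = 2.56×10^5 m/s.
r = mv/(qB) = (3.34×10^-27)(2.56×10^5) / [(1×1.60×10^-19)(1.41×10^-3)] = 3.78 m.

r ≈ 378 cm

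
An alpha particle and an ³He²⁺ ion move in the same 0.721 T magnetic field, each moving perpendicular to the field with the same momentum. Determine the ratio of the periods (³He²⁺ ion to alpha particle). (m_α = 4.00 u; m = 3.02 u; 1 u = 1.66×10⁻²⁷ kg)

T = 2πm/(qB) is independent of speed, so T₂/T₁ = (m₂/q₂)/(m₁/q₁).
T_{³He²⁺ ion}/T_{alpha particle} = (5.01×10^-27/2e) / (6.64×10^-27/2e) = 0.755.

ratio ≈ 0.755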